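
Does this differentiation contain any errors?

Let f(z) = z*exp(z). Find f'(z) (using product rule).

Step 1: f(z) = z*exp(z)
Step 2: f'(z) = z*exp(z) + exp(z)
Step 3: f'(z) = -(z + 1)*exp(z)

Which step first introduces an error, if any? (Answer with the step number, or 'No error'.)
Step 3

Step 3 is incorrect due to a sign flip.
The step shows: -(z + 1)*exp(z)
The correct value should be: (z + 1)*exp(z)

Explanation: The sign of the whole expression was flipped: the term (z + 1)*exp(z) was incorrectly written as -(z + 1)*exp(z)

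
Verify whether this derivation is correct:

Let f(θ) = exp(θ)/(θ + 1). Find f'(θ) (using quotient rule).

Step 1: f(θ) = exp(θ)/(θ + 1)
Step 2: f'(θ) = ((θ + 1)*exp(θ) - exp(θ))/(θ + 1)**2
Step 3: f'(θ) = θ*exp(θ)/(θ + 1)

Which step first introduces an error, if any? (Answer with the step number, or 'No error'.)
Step 3

Step 3 is incorrect due to a wrong exponent.
The step shows: θ*exp(θ)/(θ + 1)
The correct value should be: θ*exp(θ)/(θ + 1)**2

Explanation: The exponent -2 on θ + 1 was incorrectly written as -1: the term θ*exp(θ)/(θ + 1)**2 was incorrectly written as θ*exp(θ)/(θ + 1)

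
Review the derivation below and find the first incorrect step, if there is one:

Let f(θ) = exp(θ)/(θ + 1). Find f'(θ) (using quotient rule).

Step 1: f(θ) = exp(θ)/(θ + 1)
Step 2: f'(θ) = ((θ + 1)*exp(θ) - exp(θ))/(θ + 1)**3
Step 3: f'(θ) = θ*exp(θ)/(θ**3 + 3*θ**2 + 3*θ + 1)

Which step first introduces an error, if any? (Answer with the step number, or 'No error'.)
Step 2

Step 2 is incorrect due to a wrong exponent.
The step shows: ((θ + 1)*exp(θ) - exp(θ))/(θ + 1)**3
The correct value should be: ((θ + 1)*exp(θ) - exp(θ))/(θ + 1)**2

Explanation: The exponent -2 on θ + 1 was incorrectly written as -3: the term ((θ + 1)*exp(θ) - exp(θ))/(θ + 1)**2 was incorrectly written as ((θ + 1)*exp(θ) - exp(θ))/(θ + 1)**3
The later steps are derived from this incorrect expression, so the error originates in Step 2.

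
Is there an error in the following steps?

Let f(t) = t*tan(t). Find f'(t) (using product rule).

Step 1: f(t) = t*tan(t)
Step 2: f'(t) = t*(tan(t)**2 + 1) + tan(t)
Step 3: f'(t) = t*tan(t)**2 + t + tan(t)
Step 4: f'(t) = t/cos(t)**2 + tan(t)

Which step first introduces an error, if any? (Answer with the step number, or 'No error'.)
No error

All steps in this derivation are correct.
The final answer f'(t) = t/cos(t)**2 + tan(t) is valid.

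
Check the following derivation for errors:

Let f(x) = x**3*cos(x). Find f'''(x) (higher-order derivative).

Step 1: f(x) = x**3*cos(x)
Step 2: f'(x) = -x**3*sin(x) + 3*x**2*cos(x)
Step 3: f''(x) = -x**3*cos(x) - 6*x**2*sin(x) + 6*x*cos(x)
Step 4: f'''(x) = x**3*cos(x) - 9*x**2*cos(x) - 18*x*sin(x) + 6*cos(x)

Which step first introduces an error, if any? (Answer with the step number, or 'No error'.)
Step 4

Step 4 is incorrect due to a wrong trig function.
The step shows: x**3*cos(x) - 9*x**2*cos(x) - 18*x*sin(x) + 6*cos(x)
The correct value should be: x**3*sin(x) - 9*x**2*cos(x) - 18*x*sin(x) + 6*cos(x)

Explanation: sin(x) was incorrectly written as cos(x): the term x**3*sin(x) was incorrectly written as x**3*cos(x)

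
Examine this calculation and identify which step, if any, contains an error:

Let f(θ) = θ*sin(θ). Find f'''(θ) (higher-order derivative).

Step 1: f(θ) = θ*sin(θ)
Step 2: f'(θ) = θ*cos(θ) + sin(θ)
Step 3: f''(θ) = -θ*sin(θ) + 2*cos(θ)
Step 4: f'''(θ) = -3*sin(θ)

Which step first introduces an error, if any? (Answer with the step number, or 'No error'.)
Step 4

Step 4 is incorrect due to a dropped term.
The step shows: -3*sin(θ)
The correct value should be: -θ*cos(θ) - 3*sin(θ)

Explanation: A term was dropped: the term -θ*cos(θ) was incorrectly omitted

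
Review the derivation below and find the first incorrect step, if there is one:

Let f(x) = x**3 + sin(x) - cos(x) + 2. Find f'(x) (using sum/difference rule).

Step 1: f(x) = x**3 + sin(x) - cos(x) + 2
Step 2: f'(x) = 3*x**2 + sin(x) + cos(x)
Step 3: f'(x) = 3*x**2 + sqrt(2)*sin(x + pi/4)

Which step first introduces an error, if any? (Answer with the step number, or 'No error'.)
No error

All steps in this derivation are correct.
The final answer f'(x) = 3*x**2 + sqrt(2)*sin(x + pi/4) is valid.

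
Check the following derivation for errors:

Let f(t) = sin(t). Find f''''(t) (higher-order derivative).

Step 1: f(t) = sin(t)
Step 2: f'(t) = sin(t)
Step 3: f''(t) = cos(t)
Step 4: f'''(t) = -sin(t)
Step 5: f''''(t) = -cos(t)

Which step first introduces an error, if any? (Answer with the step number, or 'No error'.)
Step 2

Step 2 is incorrect due to a wrong trig function.
The step shows: sin(t)
The correct value should be: cos(t)

Explanation: cos(t) was incorrectly written as sin(t): the term cos(t) was incorrectly written as sin(t)
The later steps are derived from this incorrect expression, so the error originates in Step 2.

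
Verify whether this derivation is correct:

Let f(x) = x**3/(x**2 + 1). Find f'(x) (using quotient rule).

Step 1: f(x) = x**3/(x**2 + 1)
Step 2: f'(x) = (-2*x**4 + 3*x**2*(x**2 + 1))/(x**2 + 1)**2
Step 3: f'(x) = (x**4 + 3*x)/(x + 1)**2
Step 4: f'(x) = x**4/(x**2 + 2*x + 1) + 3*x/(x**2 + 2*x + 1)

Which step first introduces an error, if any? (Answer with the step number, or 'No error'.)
Step 3

Step 3 is incorrect due to a wrong exponent.
The step shows: (x**4 + 3*x)/(x + 1)**2
The correct value should be: (x**4 + 3*x**2)/(x**2 + 1)**2

Explanation: The exponent 2 on x was incorrectly written as 1: the term (x**4 + 3*x**2)/(x**2 + 1)**2 was incorrectly written as (x**4 + 3*x)/(x + 1)**2
The later steps are derived from this incorrect expression, so the error originates in Step 3.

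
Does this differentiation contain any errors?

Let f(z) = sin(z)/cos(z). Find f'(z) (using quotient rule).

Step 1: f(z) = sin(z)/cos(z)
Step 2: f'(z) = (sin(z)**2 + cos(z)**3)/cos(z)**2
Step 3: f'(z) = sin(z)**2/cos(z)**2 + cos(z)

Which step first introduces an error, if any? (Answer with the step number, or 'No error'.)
Step 2

Step 2 is incorrect due to a wrong exponent.
The step shows: (sin(z)**2 + cos(z)**3)/cos(z)**2
The correct value should be: (sin(z)**2 + cos(z)**2)/cos(z)**2

Explanation: The exponent 2 on cos(z) was incorrectly written as 3: the term (sin(z)**2 + cos(z)**2)/cos(z)**2 was incorrectly written as (sin(z)**2 + cos(z)**3)/cos(z)**2
The later steps are derived from this incorrect expression, so the error originates in Step 2.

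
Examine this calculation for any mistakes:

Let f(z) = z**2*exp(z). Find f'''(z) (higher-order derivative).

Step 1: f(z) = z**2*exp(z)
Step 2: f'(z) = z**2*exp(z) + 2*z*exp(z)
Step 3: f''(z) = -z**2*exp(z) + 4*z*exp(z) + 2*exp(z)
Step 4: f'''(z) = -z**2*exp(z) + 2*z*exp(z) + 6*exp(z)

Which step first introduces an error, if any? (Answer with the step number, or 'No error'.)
Step 3

Step 3 is incorrect due to a sign flip.
The step shows: -z**2*exp(z) + 4*z*exp(z) + 2*exp(z)
The correct value should be: z**2*exp(z) + 4*z*exp(z) + 2*exp(z)

Explanation: The sign of one term was flipped: the term z**2*exp(z) was incorrectly written as -z**2*exp(z)
The later steps are derived from this incorrect expression, so the error originates in Step 3.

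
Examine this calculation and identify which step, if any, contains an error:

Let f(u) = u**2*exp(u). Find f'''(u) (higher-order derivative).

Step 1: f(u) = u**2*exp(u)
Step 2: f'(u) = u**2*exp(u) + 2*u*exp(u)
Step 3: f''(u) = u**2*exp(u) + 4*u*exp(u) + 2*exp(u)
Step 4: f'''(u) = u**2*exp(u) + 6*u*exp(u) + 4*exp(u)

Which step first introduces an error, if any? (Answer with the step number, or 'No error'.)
Step 4

Step 4 is incorrect due to a wrong coefficient.
The step shows: u**2*exp(u) + 6*u*exp(u) + 4*exp(u)
The correct value should be: u**2*exp(u) + 6*u*exp(u) + 6*exp(u)

Explanation: The coefficient 6 was incorrectly written as 4: the term 6*exp(u) was incorrectly written as 4*exp(u)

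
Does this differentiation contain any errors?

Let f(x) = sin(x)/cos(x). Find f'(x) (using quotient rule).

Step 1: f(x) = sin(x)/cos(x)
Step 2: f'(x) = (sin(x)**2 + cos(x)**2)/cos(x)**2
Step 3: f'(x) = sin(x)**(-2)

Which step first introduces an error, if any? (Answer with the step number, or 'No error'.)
Step 3

Step 3 is incorrect due to a wrong trig function.
The step shows: sin(x)**(-2)
The correct value should be: cos(x)**(-2)

Explanation: cos(x) was incorrectly written as sin(x): the term cos(x)**(-2) was incorrectly written as sin(x)**(-2)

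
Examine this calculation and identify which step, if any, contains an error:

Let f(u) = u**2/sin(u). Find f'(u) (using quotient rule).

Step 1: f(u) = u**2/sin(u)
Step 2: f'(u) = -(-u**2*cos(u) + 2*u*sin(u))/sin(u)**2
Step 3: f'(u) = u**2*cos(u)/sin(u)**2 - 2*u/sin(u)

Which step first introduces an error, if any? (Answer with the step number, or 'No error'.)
Step 2

Step 2 is incorrect due to a sign flip.
The step shows: -(-u**2*cos(u) + 2*u*sin(u))/sin(u)**2
The correct value should be: (-u**2*cos(u) + 2*u*sin(u))/sin(u)**2

Explanation: The sign of the whole expression was flipped: the term (-u**2*cos(u) + 2*u*sin(u))/sin(u)**2 was incorrectly written as -(-u**2*cos(u) + 2*u*sin(u))/sin(u)**2
The later steps are derived from this incorrect expression, so the error originates in Step 2.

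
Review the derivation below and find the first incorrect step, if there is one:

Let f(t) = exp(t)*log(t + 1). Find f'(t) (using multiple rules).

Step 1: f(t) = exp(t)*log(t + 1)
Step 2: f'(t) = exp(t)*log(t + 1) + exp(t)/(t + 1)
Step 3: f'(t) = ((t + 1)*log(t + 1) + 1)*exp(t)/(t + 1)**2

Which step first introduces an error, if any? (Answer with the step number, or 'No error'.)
Step 3

Step 3 is incorrect due to a wrong exponent.
The step shows: ((t + 1)*log(t + 1) + 1)*exp(t)/(t + 1)**2
The correct value should be: ((t + 1)*log(t + 1) + 1)*exp(t)/(t + 1)

Explanation: The exponent -1 on t + 1 was incorrectly written as -2: the term ((t + 1)*log(t + 1) + 1)*exp(t)/(t + 1) was incorrectly written as ((t + 1)*log(t + 1) + 1)*exp(t)/(t + 1)**2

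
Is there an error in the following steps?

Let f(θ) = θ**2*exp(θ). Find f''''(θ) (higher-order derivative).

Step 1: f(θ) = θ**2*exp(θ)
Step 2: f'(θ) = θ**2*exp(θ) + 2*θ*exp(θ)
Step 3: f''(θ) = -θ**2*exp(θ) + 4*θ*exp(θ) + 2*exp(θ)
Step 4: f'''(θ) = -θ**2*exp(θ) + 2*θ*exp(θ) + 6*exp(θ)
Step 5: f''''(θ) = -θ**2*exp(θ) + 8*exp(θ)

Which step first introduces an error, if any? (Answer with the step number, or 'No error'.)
Step 3

Step 3 is incorrect due to a sign flip.
The step shows: -θ**2*exp(θ) + 4*θ*exp(θ) + 2*exp(θ)
The correct value should be: θ**2*exp(θ) + 4*θ*exp(θ) + 2*exp(θ)

Explanation: The sign of one term was flipped: the term θ**2*exp(θ) was incorrectly written as -θ**2*exp(θ)
The later steps are derived from this incorrect expression, so the error originates in Step 3.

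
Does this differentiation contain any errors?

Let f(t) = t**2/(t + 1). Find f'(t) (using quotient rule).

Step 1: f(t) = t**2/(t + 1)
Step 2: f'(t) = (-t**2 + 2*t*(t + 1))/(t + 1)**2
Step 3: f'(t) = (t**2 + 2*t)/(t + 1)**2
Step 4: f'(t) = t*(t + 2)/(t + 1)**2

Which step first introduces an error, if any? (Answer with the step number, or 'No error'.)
No error

All steps in this derivation are correct.
The final answer f'(t) = t*(t + 2)/(t + 1)**2 is valid.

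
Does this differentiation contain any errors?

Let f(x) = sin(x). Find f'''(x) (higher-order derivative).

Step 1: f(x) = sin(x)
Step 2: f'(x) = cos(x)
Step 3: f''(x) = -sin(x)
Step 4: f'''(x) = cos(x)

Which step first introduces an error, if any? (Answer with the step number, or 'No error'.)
Step 4

Step 4 is incorrect due to a sign flip.
The step shows: cos(x)
The correct value should be: -cos(x)

Explanation: The sign of the whole expression was flipped: the term -cos(x) was incorrectly written as cos(x)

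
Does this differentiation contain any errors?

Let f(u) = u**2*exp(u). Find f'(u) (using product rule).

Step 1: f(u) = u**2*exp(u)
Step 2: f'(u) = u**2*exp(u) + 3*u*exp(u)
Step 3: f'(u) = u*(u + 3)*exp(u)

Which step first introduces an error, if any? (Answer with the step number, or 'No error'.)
Step 2

Step 2 is incorrect due to a wrong coefficient.
The step shows: u**2*exp(u) + 3*u*exp(u)
The correct value should be: u**2*exp(u) + 2*u*exp(u)

Explanation: The coefficient 2 was incorrectly written as 3: the term 2*u*exp(u) was incorrectly written as 3*u*exp(u)
The later steps are derived from this incorrect expression, so the error originates in Step 2.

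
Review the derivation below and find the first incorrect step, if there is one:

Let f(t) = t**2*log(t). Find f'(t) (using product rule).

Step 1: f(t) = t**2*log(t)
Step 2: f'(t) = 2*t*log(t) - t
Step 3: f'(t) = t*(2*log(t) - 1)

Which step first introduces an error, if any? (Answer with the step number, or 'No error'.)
Step 2

Step 2 is incorrect due to a sign flip.
The step shows: 2*t*log(t) - t
The correct value should be: 2*t*log(t) + t

Explanation: The sign of one term was flipped: the term t was incorrectly written as -t
The later steps are derived from this incorrect expression, so the error originates in Step 2.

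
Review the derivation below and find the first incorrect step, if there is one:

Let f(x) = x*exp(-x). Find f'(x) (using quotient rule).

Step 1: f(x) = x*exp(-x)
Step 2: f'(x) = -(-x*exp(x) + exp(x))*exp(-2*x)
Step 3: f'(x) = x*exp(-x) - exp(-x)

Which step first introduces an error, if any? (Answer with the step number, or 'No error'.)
Step 2

Step 2 is incorrect due to a sign flip.
The step shows: -(-x*exp(x) + exp(x))*exp(-2*x)
The correct value should be: (-x*exp(x) + exp(x))*exp(-2*x)

Explanation: The sign of the whole expression was flipped: the term (-x*exp(x) + exp(x))*exp(-2*x) was incorrectly written as -(-x*exp(x) + exp(x))*exp(-2*x)
The later steps are derived from this incorrect expression, so the error originates in Step 2.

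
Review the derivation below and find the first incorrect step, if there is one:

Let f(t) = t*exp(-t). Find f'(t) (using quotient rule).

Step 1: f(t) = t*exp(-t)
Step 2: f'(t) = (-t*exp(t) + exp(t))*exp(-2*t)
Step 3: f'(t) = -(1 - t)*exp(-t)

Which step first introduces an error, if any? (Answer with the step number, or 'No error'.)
Step 3

Step 3 is incorrect due to a sign flip.
The step shows: -(1 - t)*exp(-t)
The correct value should be: (1 - t)*exp(-t)

Explanation: The sign of the whole expression was flipped: the term (1 - t)*exp(-t) was incorrectly written as -(1 - t)*exp(-t)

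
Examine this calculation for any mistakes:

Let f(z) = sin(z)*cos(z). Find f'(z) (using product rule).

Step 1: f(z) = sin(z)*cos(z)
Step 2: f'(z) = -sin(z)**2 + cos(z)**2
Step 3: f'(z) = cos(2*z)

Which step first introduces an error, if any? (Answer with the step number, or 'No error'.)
No error

All steps in this derivation are correct.
The final answer f'(z) = cos(2*z) is valid.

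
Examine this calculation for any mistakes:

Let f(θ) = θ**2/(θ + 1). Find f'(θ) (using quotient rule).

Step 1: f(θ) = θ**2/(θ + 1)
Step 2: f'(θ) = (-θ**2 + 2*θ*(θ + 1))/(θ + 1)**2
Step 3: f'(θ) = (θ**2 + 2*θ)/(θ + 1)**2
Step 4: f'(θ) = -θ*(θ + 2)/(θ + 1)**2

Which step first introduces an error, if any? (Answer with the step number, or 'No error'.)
Step 4

Step 4 is incorrect due to a sign flip.
The step shows: -θ*(θ + 2)/(θ + 1)**2
The correct value should be: θ*(θ + 2)/(θ + 1)**2

Explanation: The sign of the whole expression was flipped: the term θ*(θ + 2)/(θ + 1)**2 was incorrectly written as -θ*(θ + 2)/(θ + 1)**2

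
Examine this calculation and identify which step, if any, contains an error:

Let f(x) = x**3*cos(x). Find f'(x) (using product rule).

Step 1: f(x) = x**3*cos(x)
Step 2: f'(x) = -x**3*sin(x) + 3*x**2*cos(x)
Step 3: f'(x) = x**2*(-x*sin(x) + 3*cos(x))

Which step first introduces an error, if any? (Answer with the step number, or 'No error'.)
No error

All steps in this derivation are correct.
The final answer f'(x) = x**2*(-x*sin(x) + 3*cos(x)) is valid.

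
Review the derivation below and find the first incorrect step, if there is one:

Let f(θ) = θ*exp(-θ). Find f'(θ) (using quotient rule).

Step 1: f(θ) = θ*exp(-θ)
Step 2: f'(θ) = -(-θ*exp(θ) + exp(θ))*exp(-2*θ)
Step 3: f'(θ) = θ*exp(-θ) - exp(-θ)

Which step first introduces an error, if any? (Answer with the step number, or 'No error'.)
Step 2

Step 2 is incorrect due to a sign flip.
The step shows: -(-θ*exp(θ) + exp(θ))*exp(-2*θ)
The correct value should be: (-θ*exp(θ) + exp(θ))*exp(-2*θ)

Explanation: The sign of the whole expression was flipped: the term (-θ*exp(θ) + exp(θ))*exp(-2*θ) was incorrectly written as -(-θ*exp(θ) + exp(θ))*exp(-2*θ)
The later steps are derived from this incorrect expression, so the error originates in Step 2.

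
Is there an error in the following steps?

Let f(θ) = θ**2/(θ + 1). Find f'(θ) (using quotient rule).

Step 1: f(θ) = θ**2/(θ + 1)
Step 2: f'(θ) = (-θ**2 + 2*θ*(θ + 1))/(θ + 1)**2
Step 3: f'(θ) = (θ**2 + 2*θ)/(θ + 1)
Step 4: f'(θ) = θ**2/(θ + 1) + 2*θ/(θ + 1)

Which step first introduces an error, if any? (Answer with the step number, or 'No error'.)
Step 3

Step 3 is incorrect due to a wrong exponent.
The step shows: (θ**2 + 2*θ)/(θ + 1)
The correct value should be: (θ**2 + 2*θ)/(θ + 1)**2

Explanation: The exponent -2 on θ + 1 was incorrectly written as -1: the term (θ**2 + 2*θ)/(θ + 1)**2 was incorrectly written as (θ**2 + 2*θ)/(θ + 1)
The later steps are derived from this incorrect expression, so the error originates in Step 3.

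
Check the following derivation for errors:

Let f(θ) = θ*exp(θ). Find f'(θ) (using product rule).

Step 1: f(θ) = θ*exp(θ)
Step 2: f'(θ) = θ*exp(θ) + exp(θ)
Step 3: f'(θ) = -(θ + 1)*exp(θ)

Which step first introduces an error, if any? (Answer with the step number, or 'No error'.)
Step 3

Step 3 is incorrect due to a sign flip.
The step shows: -(θ + 1)*exp(θ)
The correct value should be: (θ + 1)*exp(θ)

Explanation: The sign of the whole expression was flipped: the term (θ + 1)*exp(θ) was incorrectly written as -(θ + 1)*exp(θ)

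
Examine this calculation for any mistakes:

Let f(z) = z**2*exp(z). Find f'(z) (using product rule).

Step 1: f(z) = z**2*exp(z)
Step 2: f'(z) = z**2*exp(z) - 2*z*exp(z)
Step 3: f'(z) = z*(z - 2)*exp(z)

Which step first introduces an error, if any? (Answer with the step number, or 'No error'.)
Step 2

Step 2 is incorrect due to a sign flip.
The step shows: z**2*exp(z) - 2*z*exp(z)
The correct value should be: z**2*exp(z) + 2*z*exp(z)

Explanation: The sign of one term was flipped: the term 2*z*exp(z) was incorrectly written as -2*z*exp(z)
The later steps are derived from this incorrect expression, so the error originates in Step 2.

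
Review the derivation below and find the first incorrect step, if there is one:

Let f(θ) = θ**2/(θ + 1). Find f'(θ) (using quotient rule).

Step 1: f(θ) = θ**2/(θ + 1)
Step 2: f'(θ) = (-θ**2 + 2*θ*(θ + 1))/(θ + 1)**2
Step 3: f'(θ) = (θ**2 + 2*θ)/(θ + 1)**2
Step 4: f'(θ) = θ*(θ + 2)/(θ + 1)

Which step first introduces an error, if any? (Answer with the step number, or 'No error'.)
Step 4

Step 4 is incorrect due to a wrong exponent.
The step shows: θ*(θ + 2)/(θ + 1)
The correct value should be: θ*(θ + 2)/(θ + 1)**2

Explanation: The exponent -2 on θ + 1 was incorrectly written as -1: the term θ*(θ + 2)/(θ + 1)**2 was incorrectly written as θ*(θ + 2)/(θ + 1)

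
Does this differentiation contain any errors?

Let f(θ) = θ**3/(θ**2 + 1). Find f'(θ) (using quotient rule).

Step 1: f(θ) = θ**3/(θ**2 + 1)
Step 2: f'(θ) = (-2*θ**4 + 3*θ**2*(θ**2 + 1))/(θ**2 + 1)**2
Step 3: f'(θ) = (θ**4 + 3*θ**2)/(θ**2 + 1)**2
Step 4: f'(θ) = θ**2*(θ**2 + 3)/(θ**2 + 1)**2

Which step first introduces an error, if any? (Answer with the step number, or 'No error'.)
No error

All steps in this derivation are correct.
The final answer f'(θ) = θ**2*(θ**2 + 3)/(θ**2 + 1)**2 is valid.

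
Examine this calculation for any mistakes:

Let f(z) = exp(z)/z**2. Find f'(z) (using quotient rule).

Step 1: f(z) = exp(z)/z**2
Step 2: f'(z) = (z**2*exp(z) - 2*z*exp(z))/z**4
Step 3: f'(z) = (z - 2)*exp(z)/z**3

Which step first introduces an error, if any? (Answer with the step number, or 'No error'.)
No error

All steps in this derivation are correct.
The final answer f'(z) = (z - 2)*exp(z)/z**3 is valid.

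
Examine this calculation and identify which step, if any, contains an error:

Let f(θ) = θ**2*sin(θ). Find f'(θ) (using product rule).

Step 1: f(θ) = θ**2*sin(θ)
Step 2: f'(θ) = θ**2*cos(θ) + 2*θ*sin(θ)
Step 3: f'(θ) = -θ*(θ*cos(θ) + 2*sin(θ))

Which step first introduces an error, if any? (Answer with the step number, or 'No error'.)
Step 3

Step 3 is incorrect due to a sign flip.
The step shows: -θ*(θ*cos(θ) + 2*sin(θ))
The correct value should be: θ*(θ*cos(θ) + 2*sin(θ))

Explanation: The sign of the whole expression was flipped: the term θ*(θ*cos(θ) + 2*sin(θ)) was incorrectly written as -θ*(θ*cos(θ) + 2*sin(θ))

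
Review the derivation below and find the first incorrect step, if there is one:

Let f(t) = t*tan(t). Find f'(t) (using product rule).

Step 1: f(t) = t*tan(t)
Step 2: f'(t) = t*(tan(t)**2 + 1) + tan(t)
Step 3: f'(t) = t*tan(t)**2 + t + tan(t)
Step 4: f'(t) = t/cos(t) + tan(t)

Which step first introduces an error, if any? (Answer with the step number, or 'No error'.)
Step 4

Step 4 is incorrect due to a wrong exponent.
The step shows: t/cos(t) + tan(t)
The correct value should be: t/cos(t)**2 + tan(t)

Explanation: The exponent -2 on cos(t) was incorrectly written as -1: the term t/cos(t)**2 was incorrectly written as t/cos(t)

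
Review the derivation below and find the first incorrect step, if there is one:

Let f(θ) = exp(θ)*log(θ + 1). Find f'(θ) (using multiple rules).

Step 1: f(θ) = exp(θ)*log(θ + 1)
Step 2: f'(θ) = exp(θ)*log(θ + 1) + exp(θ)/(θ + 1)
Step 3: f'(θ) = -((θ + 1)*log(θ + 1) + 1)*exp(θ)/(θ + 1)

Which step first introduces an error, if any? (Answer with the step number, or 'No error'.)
Step 3

Step 3 is incorrect due to a sign flip.
The step shows: -((θ + 1)*log(θ + 1) + 1)*exp(θ)/(θ + 1)
The correct value should be: ((θ + 1)*log(θ + 1) + 1)*exp(θ)/(θ + 1)

Explanation: The sign of the whole expression was flipped: the term ((θ + 1)*log(θ + 1) + 1)*exp(θ)/(θ + 1) was incorrectly written as -((θ + 1)*log(θ + 1) + 1)*exp(θ)/(θ + 1)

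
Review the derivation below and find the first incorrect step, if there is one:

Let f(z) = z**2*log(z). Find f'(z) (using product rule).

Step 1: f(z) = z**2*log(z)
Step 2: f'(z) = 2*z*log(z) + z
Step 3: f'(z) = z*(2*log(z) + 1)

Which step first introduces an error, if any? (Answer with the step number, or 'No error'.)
No error

All steps in this derivation are correct.
The final answer f'(z) = z*(2*log(z) + 1) is valid.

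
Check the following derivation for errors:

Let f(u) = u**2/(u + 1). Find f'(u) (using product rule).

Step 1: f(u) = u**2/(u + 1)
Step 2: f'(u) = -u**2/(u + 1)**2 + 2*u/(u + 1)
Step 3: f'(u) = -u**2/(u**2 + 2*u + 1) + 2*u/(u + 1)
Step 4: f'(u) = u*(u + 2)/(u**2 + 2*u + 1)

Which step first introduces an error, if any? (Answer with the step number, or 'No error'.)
No error

All steps in this derivation are correct.
The final answer f'(u) = u*(u + 2)/(u**2 + 2*u + 1) is valid.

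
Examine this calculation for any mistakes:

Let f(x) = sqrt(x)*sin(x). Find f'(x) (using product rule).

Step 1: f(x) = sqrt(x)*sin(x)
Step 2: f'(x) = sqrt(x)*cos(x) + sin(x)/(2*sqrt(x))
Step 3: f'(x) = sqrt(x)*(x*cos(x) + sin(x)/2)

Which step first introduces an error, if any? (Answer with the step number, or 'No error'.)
Step 3

Step 3 is incorrect due to a wrong exponent.
The step shows: sqrt(x)*(x*cos(x) + sin(x)/2)
The correct value should be: (x*cos(x) + sin(x)/2)/sqrt(x)

Explanation: The exponent -1/2 on x was incorrectly written as 1/2: the term (x*cos(x) + sin(x)/2)/sqrt(x) was incorrectly written as sqrt(x)*(x*cos(x) + sin(x)/2)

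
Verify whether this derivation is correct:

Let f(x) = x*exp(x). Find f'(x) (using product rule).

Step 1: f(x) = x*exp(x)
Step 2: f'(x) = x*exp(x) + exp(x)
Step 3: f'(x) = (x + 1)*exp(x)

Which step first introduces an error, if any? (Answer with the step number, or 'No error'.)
No error

All steps in this derivation are correct.
The final answer f'(x) = (x + 1)*exp(x) is valid.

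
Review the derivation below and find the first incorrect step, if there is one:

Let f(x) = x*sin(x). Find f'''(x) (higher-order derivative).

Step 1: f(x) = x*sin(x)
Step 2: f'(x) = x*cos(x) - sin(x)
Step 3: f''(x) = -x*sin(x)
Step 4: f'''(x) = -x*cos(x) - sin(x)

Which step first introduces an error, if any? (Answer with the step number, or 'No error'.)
Step 2

Step 2 is incorrect due to a sign flip.
The step shows: x*cos(x) - sin(x)
The correct value should be: x*cos(x) + sin(x)

Explanation: The sign of one term was flipped: the term sin(x) was incorrectly written as -sin(x)
The later steps are derived from this incorrect expression, so the error originates in Step 2.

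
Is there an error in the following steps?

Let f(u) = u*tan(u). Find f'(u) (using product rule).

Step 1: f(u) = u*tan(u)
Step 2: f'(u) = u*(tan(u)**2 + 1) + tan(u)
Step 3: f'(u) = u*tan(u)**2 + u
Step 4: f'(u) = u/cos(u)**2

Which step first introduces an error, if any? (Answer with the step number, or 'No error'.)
Step 3

Step 3 is incorrect due to a dropped term.
The step shows: u*tan(u)**2 + u
The correct value should be: u*tan(u)**2 + u + tan(u)

Explanation: A term was dropped: the term tan(u) was incorrectly omitted
The later steps are derived from this incorrect expression, so the error originates in Step 3.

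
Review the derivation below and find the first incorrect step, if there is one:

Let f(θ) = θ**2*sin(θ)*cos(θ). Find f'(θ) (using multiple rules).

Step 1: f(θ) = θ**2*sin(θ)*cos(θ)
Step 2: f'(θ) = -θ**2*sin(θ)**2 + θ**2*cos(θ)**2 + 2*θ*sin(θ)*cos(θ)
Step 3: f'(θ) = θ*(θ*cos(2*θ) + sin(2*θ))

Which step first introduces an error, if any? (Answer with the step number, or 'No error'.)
No error

All steps in this derivation are correct.
The final answer f'(θ) = θ*(θ*cos(2*θ) + sin(2*θ)) is valid.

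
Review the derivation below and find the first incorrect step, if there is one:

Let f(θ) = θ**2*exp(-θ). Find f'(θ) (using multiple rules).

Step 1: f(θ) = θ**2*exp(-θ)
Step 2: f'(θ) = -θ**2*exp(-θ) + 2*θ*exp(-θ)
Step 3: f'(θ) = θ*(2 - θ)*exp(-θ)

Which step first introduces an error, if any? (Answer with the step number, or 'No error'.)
No error

All steps in this derivation are correct.
The final answer f'(θ) = θ*(2 - θ)*exp(-θ) is valid.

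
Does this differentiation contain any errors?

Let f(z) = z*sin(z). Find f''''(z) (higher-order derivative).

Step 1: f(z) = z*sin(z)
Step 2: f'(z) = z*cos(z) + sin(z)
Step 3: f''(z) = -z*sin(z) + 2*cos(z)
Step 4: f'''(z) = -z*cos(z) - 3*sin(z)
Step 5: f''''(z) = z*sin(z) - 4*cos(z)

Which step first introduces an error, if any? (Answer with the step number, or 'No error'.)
No error

All steps in this derivation are correct.
The final answer f''''(z) = z*sin(z) - 4*cos(z) is valid.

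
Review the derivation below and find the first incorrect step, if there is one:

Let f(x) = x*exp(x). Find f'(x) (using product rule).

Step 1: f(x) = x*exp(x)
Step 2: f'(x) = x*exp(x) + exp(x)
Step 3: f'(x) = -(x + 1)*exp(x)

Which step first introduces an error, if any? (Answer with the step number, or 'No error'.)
Step 3

Step 3 is incorrect due to a sign flip.
The step shows: -(x + 1)*exp(x)
The correct value should be: (x + 1)*exp(x)

Explanation: The sign of the whole expression was flipped: the term (x + 1)*exp(x) was incorrectly written as -(x + 1)*exp(x)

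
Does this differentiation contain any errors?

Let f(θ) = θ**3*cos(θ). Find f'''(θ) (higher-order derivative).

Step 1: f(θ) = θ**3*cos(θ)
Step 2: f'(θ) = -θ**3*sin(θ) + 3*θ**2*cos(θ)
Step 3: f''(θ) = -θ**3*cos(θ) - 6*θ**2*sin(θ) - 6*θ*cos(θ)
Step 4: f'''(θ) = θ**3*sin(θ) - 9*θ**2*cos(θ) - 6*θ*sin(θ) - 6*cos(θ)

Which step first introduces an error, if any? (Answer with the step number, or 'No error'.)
Step 3

Step 3 is incorrect due to a sign flip.
The step shows: -θ**3*cos(θ) - 6*θ**2*sin(θ) - 6*θ*cos(θ)
The correct value should be: -θ**3*cos(θ) - 6*θ**2*sin(θ) + 6*θ*cos(θ)

Explanation: The sign of one term was flipped: the term 6*θ*cos(θ) was incorrectly written as -6*θ*cos(θ)
The later steps are derived from this incorrect expression, so the error originates in Step 3.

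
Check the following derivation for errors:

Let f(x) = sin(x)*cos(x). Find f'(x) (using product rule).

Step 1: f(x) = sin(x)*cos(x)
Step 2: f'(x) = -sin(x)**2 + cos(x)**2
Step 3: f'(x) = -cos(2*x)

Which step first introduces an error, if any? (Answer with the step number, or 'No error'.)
Step 3

Step 3 is incorrect due to a sign flip.
The step shows: -cos(2*x)
The correct value should be: cos(2*x)

Explanation: The sign of the whole expression was flipped: the term cos(2*x) was incorrectly written as -cos(2*x)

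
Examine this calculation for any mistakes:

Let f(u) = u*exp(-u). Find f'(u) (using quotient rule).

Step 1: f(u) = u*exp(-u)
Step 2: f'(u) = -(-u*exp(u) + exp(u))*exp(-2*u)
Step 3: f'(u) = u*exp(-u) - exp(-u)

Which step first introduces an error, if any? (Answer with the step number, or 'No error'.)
Step 2

Step 2 is incorrect due to a sign flip.
The step shows: -(-u*exp(u) + exp(u))*exp(-2*u)
The correct value should be: (-u*exp(u) + exp(u))*exp(-2*u)

Explanation: The sign of the whole expression was flipped: the term (-u*exp(u) + exp(u))*exp(-2*u) was incorrectly written as -(-u*exp(u) + exp(u))*exp(-2*u)
The later steps are derived from this incorrect expression, so the error originates in Step 2.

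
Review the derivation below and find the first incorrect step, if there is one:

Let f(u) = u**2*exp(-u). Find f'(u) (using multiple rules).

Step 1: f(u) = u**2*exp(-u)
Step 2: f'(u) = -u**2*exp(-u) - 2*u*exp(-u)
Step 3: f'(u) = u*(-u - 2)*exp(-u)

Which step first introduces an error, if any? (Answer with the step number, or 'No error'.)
Step 2

Step 2 is incorrect due to a sign flip.
The step shows: -u**2*exp(-u) - 2*u*exp(-u)
The correct value should be: -u**2*exp(-u) + 2*u*exp(-u)

Explanation: The sign of one term was flipped: the term 2*u*exp(-u) was incorrectly written as -2*u*exp(-u)
The later steps are derived from this incorrect expression, so the error originates in Step 2.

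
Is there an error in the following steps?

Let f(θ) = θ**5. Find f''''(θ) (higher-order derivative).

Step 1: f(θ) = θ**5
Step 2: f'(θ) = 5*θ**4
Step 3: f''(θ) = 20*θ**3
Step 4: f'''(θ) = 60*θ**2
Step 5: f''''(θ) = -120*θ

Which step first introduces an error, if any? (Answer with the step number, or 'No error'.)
Step 5

Step 5 is incorrect due to a sign flip.
The step shows: -120*θ
The correct value should be: 120*θ

Explanation: The sign of the whole expression was flipped: the term 120*θ was incorrectly written as -120*θ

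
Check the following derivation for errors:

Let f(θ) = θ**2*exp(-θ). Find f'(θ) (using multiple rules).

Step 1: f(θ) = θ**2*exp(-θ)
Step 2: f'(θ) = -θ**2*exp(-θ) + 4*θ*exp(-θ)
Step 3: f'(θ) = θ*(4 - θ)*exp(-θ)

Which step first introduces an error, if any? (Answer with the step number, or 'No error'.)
Step 2

Step 2 is incorrect due to a wrong coefficient.
The step shows: -θ**2*exp(-θ) + 4*θ*exp(-θ)
The correct value should be: -θ**2*exp(-θ) + 2*θ*exp(-θ)

Explanation: The coefficient 2 was incorrectly written as 4: the term 2*θ*exp(-θ) was incorrectly written as 4*θ*exp(-θ)
The later steps are derived from this incorrect expression, so the error originates in Step 2.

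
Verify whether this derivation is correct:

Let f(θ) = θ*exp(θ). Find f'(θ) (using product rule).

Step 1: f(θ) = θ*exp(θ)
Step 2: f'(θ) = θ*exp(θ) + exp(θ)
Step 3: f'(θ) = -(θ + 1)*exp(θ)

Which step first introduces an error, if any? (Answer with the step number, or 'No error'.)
Step 3

Step 3 is incorrect due to a sign flip.
The step shows: -(θ + 1)*exp(θ)
The correct value should be: (θ + 1)*exp(θ)

Explanation: The sign of the whole expression was flipped: the term (θ + 1)*exp(θ) was incorrectly written as -(θ + 1)*exp(θ)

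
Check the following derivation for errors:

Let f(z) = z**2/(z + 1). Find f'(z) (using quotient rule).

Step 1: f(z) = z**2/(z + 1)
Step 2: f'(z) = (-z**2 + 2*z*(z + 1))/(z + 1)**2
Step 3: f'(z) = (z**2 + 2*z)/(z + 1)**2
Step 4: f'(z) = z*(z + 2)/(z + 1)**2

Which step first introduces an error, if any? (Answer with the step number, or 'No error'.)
No error

All steps in this derivation are correct.
The final answer f'(z) = z*(z + 2)/(z + 1)**2 is valid.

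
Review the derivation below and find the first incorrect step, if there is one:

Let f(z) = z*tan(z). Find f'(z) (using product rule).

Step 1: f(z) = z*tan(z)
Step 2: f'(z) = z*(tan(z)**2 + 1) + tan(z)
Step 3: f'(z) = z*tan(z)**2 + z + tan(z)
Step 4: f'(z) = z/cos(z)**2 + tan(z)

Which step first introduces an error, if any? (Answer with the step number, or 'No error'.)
No error

All steps in this derivation are correct.
The final answer f'(z) = z/cos(z)**2 + tan(z) is valid.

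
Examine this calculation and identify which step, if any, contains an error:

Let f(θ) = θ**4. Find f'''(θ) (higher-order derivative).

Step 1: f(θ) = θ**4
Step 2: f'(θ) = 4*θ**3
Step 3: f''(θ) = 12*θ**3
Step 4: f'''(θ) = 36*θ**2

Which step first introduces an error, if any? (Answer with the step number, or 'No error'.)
Step 3

Step 3 is incorrect due to a wrong exponent.
The step shows: 12*θ**3
The correct value should be: 12*θ**2

Explanation: The exponent 2 on θ was incorrectly written as 3: the term 12*θ**2 was incorrectly written as 12*θ**3
The later steps are derived from this incorrect expression, so the error originates in Step 3.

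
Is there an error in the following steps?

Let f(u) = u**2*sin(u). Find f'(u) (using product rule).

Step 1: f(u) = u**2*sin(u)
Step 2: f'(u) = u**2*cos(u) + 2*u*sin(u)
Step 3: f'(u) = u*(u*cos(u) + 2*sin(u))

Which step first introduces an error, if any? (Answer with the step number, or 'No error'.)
No error

All steps in this derivation are correct.
The final answer f'(u) = u*(u*cos(u) + 2*sin(u)) is valid.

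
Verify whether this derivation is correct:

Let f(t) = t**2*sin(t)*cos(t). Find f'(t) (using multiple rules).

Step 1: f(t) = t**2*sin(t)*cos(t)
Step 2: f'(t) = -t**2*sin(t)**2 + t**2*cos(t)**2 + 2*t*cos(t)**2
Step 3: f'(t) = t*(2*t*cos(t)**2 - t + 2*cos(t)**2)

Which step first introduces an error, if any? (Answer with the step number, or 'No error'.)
Step 2

Step 2 is incorrect due to a wrong trig function.
The step shows: -t**2*sin(t)**2 + t**2*cos(t)**2 + 2*t*cos(t)**2
The correct value should be: -t**2*sin(t)**2 + t**2*cos(t)**2 + 2*t*sin(t)*cos(t)

Explanation: sin(t) was incorrectly written as cos(t): the term 2*t*sin(t)*cos(t) was incorrectly written as 2*t*cos(t)**2
The later steps are derived from this incorrect expression, so the error originates in Step 2.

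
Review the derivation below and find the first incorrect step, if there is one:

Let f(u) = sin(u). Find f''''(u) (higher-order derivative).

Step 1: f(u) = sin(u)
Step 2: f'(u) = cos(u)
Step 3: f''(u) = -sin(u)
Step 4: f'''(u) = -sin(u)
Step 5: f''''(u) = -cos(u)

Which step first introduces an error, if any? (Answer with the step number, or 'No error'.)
Step 4

Step 4 is incorrect due to a wrong trig function.
The step shows: -sin(u)
The correct value should be: -cos(u)

Explanation: cos(u) was incorrectly written as sin(u): the term -cos(u) was incorrectly written as -sin(u)
The later steps are derived from this incorrect expression, so the error originates in Step 4.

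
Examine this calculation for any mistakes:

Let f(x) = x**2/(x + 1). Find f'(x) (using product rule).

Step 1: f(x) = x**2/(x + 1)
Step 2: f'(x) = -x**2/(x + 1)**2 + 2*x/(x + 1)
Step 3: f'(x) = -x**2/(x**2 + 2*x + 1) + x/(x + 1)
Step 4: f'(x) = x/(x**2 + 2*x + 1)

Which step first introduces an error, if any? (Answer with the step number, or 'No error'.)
Step 3

Step 3 is incorrect due to a wrong coefficient.
The step shows: -x**2/(x**2 + 2*x + 1) + x/(x + 1)
The correct value should be: -x**2/(x**2 + 2*x + 1) + 2*x/(x + 1)

Explanation: The coefficient 2 was incorrectly written as 1: the term 2*x/(x + 1) was incorrectly written as x/(x + 1)
The later steps are derived from this incorrect expression, so the error originates in Step 3.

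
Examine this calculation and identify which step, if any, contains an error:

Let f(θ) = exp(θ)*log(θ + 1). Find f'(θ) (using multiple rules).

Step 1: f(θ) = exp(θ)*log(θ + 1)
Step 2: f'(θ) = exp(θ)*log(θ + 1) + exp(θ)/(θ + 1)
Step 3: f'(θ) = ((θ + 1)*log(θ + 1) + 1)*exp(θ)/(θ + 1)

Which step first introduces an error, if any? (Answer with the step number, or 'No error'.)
No error

All steps in this derivation are correct.
The final answer f'(θ) = ((θ + 1)*log(θ + 1) + 1)*exp(θ)/(θ + 1) is valid.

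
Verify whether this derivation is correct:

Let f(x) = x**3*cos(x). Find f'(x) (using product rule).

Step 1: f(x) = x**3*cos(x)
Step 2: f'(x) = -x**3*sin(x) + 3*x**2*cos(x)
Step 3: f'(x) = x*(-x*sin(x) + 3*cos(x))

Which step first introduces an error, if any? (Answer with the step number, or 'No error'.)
Step 3

Step 3 is incorrect due to a wrong exponent.
The step shows: x*(-x*sin(x) + 3*cos(x))
The correct value should be: x**2*(-x*sin(x) + 3*cos(x))

Explanation: The exponent 2 on x was incorrectly written as 1: the term x**2*(-x*sin(x) + 3*cos(x)) was incorrectly written as x*(-x*sin(x) + 3*cos(x))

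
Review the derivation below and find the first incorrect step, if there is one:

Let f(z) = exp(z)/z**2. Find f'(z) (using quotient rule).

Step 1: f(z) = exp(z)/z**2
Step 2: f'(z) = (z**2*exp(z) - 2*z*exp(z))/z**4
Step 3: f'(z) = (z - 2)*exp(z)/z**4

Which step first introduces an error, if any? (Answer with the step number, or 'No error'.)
Step 3

Step 3 is incorrect due to a wrong exponent.
The step shows: (z - 2)*exp(z)/z**4
The correct value should be: (z - 2)*exp(z)/z**3

Explanation: The exponent -3 on z was incorrectly written as -4: the term (z - 2)*exp(z)/z**3 was incorrectly written as (z - 2)*exp(z)/z**4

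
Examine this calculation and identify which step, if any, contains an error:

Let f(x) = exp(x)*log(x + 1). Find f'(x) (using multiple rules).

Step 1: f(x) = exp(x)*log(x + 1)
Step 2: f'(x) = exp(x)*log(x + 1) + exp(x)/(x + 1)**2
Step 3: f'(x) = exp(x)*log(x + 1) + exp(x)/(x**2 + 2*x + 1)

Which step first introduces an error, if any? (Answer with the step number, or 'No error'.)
Step 2

Step 2 is incorrect due to a wrong exponent.
The step shows: exp(x)*log(x + 1) + exp(x)/(x + 1)**2
The correct value should be: exp(x)*log(x + 1) + exp(x)/(x + 1)

Explanation: The exponent -1 on x + 1 was incorrectly written as -2: the term exp(x)/(x + 1) was incorrectly written as exp(x)/(x + 1)**2
The later steps are derived from this incorrect expression, so the error originates in Step 2.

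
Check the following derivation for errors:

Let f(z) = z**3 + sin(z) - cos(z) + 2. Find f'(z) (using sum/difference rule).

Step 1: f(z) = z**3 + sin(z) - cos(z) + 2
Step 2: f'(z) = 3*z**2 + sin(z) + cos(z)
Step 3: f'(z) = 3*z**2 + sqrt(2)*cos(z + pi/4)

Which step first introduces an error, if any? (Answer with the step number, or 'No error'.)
Step 3

Step 3 is incorrect due to a wrong trig function.
The step shows: 3*z**2 + sqrt(2)*cos(z + pi/4)
The correct value should be: 3*z**2 + sqrt(2)*sin(z + pi/4)

Explanation: sin(z + pi/4) was incorrectly written as cos(z + pi/4): the term sqrt(2)*sin(z + pi/4) was incorrectly written as sqrt(2)*cos(z + pi/4)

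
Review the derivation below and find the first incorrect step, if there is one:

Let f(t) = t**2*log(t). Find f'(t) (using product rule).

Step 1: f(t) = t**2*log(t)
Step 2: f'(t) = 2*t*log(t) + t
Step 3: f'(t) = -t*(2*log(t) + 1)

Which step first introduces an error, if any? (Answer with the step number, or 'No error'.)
Step 3

Step 3 is incorrect due to a sign flip.
The step shows: -t*(2*log(t) + 1)
The correct value should be: t*(2*log(t) + 1)

Explanation: The sign of the whole expression was flipped: the term t*(2*log(t) + 1) was incorrectly written as -t*(2*log(t) + 1)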